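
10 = 10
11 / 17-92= -1553 / 17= -91.35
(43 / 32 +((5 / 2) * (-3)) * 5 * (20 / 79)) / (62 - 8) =-20603 / 136512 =-0.15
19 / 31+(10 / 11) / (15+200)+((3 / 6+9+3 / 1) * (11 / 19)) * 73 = 294703587 / 557194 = 528.91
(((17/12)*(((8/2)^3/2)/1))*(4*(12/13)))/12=544/39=13.95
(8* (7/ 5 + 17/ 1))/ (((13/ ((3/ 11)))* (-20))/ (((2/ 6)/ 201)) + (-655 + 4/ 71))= -52256/ 204307805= -0.00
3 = 3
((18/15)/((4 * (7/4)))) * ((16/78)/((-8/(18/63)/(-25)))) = 20/637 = 0.03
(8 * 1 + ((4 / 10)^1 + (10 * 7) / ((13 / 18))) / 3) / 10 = 3943 / 975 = 4.04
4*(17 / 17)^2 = 4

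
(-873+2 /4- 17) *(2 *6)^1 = -10674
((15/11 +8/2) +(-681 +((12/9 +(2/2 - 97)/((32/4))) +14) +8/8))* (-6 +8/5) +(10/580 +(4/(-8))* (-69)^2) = 249364/435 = 573.25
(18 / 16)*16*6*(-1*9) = -972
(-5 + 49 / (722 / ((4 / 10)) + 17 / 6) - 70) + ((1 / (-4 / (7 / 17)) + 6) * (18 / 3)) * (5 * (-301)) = -19666306059 / 368798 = -53325.41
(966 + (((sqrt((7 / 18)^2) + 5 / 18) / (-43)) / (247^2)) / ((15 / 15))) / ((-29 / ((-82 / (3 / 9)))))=8194.34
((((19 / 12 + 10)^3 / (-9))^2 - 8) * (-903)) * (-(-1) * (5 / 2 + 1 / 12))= -67282243857781099 / 967458816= -69545331.28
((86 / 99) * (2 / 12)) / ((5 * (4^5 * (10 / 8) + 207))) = 43 / 2208195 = 0.00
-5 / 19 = -0.26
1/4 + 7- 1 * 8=-3/4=-0.75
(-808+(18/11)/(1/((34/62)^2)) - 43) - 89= -9931538/10571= -939.51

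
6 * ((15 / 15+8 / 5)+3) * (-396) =-66528 / 5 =-13305.60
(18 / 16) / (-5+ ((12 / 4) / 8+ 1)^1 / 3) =-27 / 109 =-0.25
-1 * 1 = -1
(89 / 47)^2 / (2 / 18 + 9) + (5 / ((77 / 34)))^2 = 5657560681 / 1073967202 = 5.27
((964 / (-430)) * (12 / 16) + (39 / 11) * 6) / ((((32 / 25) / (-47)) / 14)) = -152437215 / 15136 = -10071.17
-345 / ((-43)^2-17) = -0.19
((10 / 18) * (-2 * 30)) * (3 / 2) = -50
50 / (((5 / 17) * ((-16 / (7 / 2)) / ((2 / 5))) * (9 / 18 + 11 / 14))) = -833 / 72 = -11.57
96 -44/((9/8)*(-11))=896/9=99.56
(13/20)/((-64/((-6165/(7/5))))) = 80145/1792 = 44.72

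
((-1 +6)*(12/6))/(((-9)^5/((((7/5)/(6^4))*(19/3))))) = -133/114791256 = -0.00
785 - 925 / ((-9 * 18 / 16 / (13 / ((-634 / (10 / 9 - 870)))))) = 557550005 / 231093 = 2412.67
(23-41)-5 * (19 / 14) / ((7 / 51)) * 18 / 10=-10485 / 98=-106.99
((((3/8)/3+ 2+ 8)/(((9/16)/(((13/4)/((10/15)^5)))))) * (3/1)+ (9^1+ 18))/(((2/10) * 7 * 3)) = 145035/448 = 323.74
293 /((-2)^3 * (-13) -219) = -293 /115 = -2.55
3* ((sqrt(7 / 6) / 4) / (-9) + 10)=30 - sqrt(42) / 72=29.91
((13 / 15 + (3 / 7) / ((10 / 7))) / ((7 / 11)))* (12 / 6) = 11 / 3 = 3.67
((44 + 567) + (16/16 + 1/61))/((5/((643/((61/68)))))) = 87737.06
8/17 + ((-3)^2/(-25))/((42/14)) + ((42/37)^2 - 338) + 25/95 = -3715451086/11054675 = -336.10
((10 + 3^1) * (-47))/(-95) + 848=81171/95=854.43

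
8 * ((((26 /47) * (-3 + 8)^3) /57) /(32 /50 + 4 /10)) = 25000 /2679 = 9.33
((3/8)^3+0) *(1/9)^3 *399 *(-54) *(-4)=6.23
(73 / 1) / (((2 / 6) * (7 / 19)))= 594.43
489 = 489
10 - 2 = 8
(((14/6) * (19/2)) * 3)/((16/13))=1729/32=54.03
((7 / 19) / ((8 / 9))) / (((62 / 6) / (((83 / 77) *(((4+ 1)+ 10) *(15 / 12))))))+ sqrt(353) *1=168075 / 207328+ sqrt(353)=19.60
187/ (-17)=-11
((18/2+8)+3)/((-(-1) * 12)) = 5/3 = 1.67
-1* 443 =-443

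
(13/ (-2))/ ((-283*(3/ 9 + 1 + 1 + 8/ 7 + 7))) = 273/ 124520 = 0.00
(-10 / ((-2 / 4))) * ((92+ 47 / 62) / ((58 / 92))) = 2645460 / 899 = 2942.67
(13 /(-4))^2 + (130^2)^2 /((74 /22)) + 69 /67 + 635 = 3367938766439 /39664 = 84911727.67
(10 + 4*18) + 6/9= 82.67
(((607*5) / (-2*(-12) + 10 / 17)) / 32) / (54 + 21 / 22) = 51595 / 735072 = 0.07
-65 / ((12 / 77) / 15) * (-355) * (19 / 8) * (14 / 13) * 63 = 5725999125 / 16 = 357874945.31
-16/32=-1/2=-0.50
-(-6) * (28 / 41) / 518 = 12 / 1517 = 0.01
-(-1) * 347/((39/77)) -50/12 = 53113/78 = 680.94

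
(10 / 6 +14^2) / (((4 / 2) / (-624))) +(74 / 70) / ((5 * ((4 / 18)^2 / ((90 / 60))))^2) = -3451447187 / 56000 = -61632.99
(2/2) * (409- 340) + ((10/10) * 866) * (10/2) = 4399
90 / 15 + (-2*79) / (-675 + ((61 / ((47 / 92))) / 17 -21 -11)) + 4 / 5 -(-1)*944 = 2659453084 / 2796405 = 951.03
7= 7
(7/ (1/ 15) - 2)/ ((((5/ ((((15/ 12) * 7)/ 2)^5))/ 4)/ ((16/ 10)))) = 216390125/ 1024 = 211318.48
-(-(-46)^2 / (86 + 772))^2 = -1119364 / 184041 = -6.08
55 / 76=0.72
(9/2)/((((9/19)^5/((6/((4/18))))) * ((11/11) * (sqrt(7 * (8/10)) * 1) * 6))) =2476099 * sqrt(35)/40824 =358.83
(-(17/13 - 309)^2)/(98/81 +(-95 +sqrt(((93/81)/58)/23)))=1009.75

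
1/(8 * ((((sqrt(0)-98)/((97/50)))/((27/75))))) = -873/980000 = -0.00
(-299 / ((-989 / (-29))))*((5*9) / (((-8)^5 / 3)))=50895 / 1409024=0.04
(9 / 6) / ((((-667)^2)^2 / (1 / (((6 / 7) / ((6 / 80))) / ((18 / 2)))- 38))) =-8931 / 31668195571360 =-0.00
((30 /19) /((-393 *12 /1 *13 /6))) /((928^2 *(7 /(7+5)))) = -15 /48764328704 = -0.00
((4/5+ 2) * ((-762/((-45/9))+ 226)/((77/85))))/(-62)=-2924/155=-18.86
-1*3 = -3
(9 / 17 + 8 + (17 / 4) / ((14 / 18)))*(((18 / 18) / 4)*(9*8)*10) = 299745 / 119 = 2518.87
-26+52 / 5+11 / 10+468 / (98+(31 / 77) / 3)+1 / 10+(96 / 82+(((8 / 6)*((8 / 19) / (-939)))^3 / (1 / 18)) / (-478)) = -160084077769424612818156 / 18921822267878574561765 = -8.46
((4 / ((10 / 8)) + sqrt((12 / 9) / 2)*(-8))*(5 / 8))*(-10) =-20 + 50*sqrt(6) / 3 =20.82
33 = 33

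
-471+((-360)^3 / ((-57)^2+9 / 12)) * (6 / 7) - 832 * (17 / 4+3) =-570490493 / 30331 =-18808.83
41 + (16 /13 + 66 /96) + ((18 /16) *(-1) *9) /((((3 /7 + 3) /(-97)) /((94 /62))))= 12308411 /25792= 477.22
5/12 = 0.42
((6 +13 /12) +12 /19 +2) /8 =2215 /1824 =1.21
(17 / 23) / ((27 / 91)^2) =140777 / 16767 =8.40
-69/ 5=-13.80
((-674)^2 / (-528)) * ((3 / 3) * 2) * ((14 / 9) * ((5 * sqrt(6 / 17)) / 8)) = -3974915 * sqrt(102) / 40392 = -993.88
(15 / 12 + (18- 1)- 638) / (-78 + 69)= 68.86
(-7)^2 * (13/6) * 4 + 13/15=6383/15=425.53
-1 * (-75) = 75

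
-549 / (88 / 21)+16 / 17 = -194585 / 1496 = -130.07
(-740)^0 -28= -27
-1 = -1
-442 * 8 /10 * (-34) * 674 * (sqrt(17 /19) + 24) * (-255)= -49590957312 - 2066289888 * sqrt(323) /19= -51545471874.44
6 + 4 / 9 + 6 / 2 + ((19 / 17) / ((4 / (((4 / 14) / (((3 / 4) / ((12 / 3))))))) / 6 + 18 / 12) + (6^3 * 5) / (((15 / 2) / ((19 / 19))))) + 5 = 754238 / 4743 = 159.02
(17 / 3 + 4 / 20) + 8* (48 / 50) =13.55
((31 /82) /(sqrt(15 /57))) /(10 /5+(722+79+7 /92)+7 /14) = 1426 * sqrt(95) /15155445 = 0.00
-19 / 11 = -1.73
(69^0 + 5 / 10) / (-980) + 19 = 37237 / 1960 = 19.00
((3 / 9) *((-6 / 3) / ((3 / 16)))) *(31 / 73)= -992 / 657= -1.51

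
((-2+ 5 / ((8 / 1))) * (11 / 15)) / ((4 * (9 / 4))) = -121 / 1080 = -0.11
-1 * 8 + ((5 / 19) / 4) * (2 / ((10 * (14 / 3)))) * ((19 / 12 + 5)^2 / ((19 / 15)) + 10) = -2547323 / 323456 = -7.88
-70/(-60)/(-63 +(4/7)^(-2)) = -8/411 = -0.02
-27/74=-0.36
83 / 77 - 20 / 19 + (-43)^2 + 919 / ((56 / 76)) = 9059597 / 2926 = 3096.24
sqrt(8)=2 * sqrt(2)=2.83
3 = 3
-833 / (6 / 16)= -6664 / 3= -2221.33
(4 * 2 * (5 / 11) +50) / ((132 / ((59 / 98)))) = 17405 / 71148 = 0.24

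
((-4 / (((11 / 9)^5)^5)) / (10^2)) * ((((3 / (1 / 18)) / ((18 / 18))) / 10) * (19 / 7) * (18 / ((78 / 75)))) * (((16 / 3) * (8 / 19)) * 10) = -14886332672778255280739883264 / 9859582408483418705806552841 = -1.51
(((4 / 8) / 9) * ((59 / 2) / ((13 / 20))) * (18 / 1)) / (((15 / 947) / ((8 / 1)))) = 893968 / 39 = 22922.26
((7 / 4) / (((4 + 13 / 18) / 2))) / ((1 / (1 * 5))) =63 / 17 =3.71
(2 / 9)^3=8 / 729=0.01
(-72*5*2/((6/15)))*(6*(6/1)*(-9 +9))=0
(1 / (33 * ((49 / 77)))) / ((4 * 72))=0.00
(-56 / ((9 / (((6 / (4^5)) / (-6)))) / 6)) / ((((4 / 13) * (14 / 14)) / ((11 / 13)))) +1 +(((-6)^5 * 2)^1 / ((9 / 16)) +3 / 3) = -27645.90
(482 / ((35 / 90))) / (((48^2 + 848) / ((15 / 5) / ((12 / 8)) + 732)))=796023 / 2758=288.62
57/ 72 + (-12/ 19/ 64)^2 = 219515/ 277248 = 0.79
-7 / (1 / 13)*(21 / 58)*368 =-351624 / 29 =-12124.97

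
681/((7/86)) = 58566/7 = 8366.57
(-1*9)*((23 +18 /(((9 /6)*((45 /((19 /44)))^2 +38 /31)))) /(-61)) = 12580627527 /3707156599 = 3.39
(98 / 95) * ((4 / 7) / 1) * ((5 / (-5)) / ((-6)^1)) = 28 / 285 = 0.10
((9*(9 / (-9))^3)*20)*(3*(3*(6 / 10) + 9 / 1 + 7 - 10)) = -4212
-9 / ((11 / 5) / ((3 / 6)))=-45 / 22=-2.05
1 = 1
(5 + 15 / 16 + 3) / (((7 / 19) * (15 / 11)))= 17.79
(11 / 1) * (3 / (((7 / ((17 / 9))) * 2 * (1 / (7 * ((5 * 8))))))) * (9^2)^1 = 100980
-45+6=-39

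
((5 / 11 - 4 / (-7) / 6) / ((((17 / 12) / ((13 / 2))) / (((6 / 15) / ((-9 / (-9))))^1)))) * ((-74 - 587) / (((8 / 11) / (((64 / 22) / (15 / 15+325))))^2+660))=-0.09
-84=-84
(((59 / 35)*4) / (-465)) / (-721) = 0.00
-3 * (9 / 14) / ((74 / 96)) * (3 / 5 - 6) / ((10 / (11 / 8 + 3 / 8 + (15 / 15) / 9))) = 16281 / 6475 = 2.51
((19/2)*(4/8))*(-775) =-14725/4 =-3681.25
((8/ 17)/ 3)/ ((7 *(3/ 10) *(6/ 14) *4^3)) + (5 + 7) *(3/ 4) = 16529/ 1836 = 9.00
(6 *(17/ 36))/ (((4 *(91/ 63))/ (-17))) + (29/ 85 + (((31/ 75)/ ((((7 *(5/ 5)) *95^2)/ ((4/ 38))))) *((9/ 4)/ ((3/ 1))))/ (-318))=-67446027700327/ 8435644035000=-8.00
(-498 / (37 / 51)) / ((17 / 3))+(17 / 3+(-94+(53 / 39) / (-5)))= -1513276 / 7215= -209.74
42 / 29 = 1.45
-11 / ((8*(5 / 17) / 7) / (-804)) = 263109 / 10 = 26310.90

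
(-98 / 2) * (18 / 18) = -49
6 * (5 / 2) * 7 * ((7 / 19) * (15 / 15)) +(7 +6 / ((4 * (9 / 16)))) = 2756 / 57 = 48.35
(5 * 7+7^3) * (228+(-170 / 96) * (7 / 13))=8925651 / 104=85823.57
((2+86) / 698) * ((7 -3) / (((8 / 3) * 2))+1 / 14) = 253 / 2443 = 0.10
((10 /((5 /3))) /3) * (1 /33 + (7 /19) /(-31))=716 /19437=0.04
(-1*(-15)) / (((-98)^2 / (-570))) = -4275 / 4802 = -0.89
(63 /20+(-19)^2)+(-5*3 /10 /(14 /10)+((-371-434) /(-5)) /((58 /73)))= 565.72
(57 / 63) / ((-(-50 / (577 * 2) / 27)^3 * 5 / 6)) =143681988082482 / 546875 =262732778.21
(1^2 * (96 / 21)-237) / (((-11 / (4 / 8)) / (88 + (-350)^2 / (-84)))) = -14477.48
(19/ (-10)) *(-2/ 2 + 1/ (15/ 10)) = 19/ 30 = 0.63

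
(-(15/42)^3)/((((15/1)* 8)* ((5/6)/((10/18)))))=-25/98784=-0.00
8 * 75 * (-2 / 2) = -600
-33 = -33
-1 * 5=-5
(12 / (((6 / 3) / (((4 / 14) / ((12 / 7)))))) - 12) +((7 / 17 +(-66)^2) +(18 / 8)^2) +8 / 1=1185505 / 272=4358.47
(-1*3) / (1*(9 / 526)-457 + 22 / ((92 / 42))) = 36294 / 5407073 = 0.01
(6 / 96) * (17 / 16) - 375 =-95983 / 256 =-374.93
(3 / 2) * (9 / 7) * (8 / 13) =108 / 91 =1.19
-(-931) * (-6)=-5586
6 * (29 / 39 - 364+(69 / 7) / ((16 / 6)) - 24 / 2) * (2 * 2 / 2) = -4458.72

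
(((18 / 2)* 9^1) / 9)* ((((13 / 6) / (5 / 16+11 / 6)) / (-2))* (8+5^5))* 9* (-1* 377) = 4974965892 / 103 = 48300639.73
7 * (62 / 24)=217 / 12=18.08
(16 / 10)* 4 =32 / 5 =6.40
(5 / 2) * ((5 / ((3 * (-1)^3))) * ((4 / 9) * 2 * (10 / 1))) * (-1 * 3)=1000 / 9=111.11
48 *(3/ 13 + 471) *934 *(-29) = -7964584128/ 13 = -612660317.54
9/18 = 0.50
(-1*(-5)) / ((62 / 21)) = 1.69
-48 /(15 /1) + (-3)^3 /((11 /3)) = -581 /55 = -10.56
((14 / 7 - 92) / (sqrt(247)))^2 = 8100 / 247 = 32.79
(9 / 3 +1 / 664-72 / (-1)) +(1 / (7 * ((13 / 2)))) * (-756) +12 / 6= 521253 / 8632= 60.39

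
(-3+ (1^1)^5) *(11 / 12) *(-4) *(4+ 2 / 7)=220 / 7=31.43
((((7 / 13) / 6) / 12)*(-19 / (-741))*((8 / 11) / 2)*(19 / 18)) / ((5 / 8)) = 266 / 2258685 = 0.00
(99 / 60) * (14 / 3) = 77 / 10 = 7.70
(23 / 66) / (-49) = -23 / 3234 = -0.01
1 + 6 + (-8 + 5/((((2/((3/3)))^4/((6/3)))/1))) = -3/8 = -0.38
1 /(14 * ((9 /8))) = 4 /63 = 0.06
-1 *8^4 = -4096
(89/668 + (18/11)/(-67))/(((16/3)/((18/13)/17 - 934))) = -8292320493/435207344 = -19.05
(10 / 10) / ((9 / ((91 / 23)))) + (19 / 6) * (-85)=-111253 / 414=-268.73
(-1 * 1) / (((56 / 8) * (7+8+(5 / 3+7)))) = -3 / 497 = -0.01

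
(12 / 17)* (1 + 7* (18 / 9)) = 180 / 17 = 10.59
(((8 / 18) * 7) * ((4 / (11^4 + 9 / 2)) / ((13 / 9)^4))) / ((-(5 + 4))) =-18144 / 836580251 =-0.00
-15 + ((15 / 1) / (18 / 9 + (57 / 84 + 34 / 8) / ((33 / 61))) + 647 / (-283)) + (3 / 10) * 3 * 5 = -11075047 / 968426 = -11.44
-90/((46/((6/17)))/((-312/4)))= 21060/391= 53.86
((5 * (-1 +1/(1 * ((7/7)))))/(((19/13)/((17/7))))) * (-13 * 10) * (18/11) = 0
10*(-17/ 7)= -170/ 7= -24.29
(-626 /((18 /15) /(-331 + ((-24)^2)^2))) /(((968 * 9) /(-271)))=140570796175 /26136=5378435.73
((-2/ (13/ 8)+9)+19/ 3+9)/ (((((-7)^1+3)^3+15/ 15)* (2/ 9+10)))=-901/ 25116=-0.04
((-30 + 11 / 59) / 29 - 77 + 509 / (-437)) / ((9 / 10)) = -592130210 / 6729363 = -87.99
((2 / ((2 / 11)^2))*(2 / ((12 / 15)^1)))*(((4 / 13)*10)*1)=6050 / 13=465.38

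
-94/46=-47/23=-2.04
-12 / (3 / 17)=-68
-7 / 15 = -0.47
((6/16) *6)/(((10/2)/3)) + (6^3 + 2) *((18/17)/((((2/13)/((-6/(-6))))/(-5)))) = -2550141/340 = -7500.41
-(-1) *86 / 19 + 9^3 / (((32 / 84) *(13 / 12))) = 874849 / 494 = 1770.95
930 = 930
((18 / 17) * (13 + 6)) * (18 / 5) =6156 / 85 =72.42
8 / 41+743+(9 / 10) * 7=307293 / 410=749.50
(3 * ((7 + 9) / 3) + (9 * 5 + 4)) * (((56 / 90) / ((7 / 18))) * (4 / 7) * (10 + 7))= 7072 / 7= 1010.29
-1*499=-499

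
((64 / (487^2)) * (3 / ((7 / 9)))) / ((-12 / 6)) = -864 / 1660183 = -0.00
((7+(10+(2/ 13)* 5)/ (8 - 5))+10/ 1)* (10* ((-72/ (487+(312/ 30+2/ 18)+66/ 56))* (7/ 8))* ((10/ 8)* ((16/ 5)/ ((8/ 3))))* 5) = -1593553500/ 8168537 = -195.08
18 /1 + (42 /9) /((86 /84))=970 /43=22.56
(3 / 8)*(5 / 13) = 15 / 104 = 0.14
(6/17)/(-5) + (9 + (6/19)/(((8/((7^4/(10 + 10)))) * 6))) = 502289/51680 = 9.72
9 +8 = 17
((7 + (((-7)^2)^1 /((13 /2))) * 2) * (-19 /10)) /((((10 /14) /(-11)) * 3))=215.32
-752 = -752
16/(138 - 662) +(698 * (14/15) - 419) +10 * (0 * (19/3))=456737/1965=232.44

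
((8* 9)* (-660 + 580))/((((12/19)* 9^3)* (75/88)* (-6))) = 2.45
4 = 4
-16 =-16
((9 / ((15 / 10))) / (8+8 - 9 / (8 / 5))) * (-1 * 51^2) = -124848 / 83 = -1504.19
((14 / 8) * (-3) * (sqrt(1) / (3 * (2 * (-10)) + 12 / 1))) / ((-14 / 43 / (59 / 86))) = -59 / 256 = -0.23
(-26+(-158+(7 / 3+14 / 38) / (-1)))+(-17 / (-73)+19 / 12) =-1025745 / 5548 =-184.89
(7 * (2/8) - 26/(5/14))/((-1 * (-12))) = -1421/240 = -5.92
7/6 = 1.17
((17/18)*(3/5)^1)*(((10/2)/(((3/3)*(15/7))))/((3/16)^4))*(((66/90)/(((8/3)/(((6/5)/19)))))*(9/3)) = 10723328/192375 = 55.74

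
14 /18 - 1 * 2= -11 /9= -1.22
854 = 854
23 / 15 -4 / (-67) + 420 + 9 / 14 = 5940859 / 14070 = 422.24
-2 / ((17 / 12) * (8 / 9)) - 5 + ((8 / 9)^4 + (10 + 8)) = 1342466 / 111537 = 12.04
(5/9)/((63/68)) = 340/567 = 0.60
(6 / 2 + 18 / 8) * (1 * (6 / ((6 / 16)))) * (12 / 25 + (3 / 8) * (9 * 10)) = 71883 / 25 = 2875.32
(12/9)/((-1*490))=-0.00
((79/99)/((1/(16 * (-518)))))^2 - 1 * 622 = 428694085282/9801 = 43739831.17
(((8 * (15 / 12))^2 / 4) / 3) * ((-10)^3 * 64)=-1600000 / 3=-533333.33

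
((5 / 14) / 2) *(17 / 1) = 85 / 28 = 3.04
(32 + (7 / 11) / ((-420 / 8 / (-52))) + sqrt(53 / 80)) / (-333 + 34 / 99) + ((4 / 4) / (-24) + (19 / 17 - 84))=-5577700961 / 67183320 - 99 *sqrt(265) / 658660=-83.02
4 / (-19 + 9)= -2 / 5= -0.40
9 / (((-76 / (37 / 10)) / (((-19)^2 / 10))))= -6327 / 400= -15.82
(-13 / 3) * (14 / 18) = -91 / 27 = -3.37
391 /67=5.84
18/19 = 0.95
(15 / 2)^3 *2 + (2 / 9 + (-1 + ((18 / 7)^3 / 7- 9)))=72295175 / 86436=836.40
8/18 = 4/9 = 0.44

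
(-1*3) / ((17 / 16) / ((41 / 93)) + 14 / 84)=-5904 / 5071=-1.16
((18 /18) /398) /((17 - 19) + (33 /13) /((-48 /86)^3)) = -29952 /197882615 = -0.00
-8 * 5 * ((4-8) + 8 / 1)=-160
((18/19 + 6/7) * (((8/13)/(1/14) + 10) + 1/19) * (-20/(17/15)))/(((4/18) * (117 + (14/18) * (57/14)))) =-8963784000/402654707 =-22.26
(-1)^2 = 1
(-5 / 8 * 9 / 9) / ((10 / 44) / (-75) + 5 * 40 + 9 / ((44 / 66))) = -825 / 281816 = -0.00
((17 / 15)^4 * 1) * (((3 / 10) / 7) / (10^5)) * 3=83521 / 39375000000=0.00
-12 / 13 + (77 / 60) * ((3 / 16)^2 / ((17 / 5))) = -205893 / 226304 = -0.91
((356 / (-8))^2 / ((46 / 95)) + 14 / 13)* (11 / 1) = 107635121 / 2392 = 44997.96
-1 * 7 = -7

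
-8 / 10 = -4 / 5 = -0.80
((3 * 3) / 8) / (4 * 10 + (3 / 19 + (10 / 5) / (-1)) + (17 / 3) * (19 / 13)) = 6669 / 275296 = 0.02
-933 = -933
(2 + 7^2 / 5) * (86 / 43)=118 / 5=23.60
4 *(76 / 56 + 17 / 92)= 993 / 161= 6.17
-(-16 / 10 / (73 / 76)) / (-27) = -608 / 9855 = -0.06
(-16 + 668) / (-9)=-652 / 9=-72.44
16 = 16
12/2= 6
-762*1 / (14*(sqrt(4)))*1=-381 / 14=-27.21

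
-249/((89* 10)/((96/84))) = -996/3115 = -0.32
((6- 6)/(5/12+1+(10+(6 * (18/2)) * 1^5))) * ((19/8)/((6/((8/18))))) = 0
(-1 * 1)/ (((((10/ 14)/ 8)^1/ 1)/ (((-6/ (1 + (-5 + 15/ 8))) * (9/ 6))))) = -4032/ 85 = -47.44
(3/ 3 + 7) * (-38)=-304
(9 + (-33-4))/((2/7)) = -98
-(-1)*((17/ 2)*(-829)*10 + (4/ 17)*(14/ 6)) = -3593687/ 51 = -70464.45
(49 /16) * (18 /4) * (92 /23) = 55.12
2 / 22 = 1 / 11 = 0.09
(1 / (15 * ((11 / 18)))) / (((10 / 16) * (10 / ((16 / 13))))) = 384 / 17875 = 0.02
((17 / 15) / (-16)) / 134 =-17 / 32160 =-0.00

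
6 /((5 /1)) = 6 /5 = 1.20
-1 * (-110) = 110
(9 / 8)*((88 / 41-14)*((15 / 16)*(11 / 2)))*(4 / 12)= -120285 / 5248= -22.92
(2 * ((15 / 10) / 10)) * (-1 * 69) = -207 / 10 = -20.70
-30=-30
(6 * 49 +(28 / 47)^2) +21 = 696619 / 2209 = 315.35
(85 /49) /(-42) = -85 /2058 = -0.04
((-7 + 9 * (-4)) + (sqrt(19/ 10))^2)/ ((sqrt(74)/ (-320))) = 6576 * sqrt(74)/ 37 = 1528.89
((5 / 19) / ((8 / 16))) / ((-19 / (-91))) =910 / 361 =2.52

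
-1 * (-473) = 473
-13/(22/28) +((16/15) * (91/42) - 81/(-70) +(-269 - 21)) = -420065/1386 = -303.08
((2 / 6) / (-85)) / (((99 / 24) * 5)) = -8 / 42075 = -0.00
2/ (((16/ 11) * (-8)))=-11/ 64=-0.17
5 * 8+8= 48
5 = 5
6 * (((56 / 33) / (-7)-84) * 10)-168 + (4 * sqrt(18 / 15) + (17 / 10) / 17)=-574469 / 110 + 4 * sqrt(30) / 5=-5218.06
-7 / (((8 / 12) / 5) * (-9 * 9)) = 0.65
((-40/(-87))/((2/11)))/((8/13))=715/174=4.11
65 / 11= 5.91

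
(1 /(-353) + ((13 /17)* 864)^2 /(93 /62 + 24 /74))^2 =14897510177035552566361 /260186707225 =57256999544.38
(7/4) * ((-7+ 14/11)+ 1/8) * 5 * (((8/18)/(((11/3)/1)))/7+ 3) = -1718105/11616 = -147.91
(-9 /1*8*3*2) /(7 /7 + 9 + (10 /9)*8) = -22.87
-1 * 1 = -1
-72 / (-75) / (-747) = -0.00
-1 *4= -4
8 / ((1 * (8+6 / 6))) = 8 / 9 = 0.89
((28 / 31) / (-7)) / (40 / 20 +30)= -0.00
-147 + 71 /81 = -11836 /81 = -146.12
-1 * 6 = -6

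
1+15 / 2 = 8.50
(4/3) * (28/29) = 112/87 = 1.29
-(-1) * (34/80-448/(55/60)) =-488.30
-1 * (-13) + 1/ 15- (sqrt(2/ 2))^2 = 181/ 15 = 12.07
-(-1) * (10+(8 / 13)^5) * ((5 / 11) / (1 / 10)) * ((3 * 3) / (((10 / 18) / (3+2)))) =1379097900 / 371293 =3714.31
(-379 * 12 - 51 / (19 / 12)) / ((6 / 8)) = -116032 / 19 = -6106.95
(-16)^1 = -16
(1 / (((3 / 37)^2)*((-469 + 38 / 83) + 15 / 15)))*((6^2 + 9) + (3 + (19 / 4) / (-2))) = -41473855 / 2794032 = -14.84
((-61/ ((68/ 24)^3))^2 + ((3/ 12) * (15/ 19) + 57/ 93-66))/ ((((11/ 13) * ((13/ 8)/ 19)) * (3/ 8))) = -52771180392752/ 24692733087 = -2137.11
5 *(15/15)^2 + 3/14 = 73/14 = 5.21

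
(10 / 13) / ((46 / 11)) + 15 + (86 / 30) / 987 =67227557 / 4426695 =15.19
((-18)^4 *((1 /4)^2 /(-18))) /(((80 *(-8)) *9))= 81 /1280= 0.06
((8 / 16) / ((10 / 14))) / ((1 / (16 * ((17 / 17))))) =56 / 5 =11.20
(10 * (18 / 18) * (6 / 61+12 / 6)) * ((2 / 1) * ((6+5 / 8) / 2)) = 8480 / 61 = 139.02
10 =10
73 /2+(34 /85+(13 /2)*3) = 282 /5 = 56.40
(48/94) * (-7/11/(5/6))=-0.39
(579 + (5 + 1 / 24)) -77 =12169 / 24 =507.04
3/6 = 1/2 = 0.50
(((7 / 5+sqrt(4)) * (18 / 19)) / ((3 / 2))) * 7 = 1428 / 95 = 15.03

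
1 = 1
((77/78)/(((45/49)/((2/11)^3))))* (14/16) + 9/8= 1920799/1698840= 1.13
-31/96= -0.32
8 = 8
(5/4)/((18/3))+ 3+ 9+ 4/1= 389/24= 16.21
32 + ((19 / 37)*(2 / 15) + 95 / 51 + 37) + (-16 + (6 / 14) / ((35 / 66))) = 5153830 / 92463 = 55.74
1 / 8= 0.12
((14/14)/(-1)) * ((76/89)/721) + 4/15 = 255536/962535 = 0.27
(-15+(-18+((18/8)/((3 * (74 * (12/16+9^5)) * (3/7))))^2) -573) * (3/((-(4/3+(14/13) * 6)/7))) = 16847426298006304637/10319309136139456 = 1632.61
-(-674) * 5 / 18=1685 / 9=187.22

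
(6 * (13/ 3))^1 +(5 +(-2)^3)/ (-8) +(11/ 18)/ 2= 1921/ 72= 26.68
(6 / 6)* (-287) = -287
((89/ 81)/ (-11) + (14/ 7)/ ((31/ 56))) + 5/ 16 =1690633/ 441936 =3.83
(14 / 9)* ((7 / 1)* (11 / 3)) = 1078 / 27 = 39.93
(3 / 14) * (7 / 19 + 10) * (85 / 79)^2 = 4269975 / 1660106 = 2.57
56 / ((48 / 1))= 7 / 6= 1.17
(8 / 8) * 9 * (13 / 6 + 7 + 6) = 273 / 2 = 136.50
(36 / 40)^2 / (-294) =-27 / 9800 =-0.00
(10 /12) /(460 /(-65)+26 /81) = -1755 /14228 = -0.12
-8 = -8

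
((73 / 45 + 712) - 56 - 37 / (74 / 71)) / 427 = 55991 / 38430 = 1.46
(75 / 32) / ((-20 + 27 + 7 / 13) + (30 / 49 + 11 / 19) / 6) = 544635 / 1797904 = 0.30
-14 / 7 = -2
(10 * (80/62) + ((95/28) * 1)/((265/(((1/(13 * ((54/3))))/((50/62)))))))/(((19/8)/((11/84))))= 38198360849/53690118300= 0.71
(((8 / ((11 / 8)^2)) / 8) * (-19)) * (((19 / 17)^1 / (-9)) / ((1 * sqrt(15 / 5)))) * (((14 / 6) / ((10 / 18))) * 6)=323456 * sqrt(3) / 30855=18.16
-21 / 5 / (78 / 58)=-203 / 65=-3.12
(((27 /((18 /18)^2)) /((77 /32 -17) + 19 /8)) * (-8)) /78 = 1152 /5083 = 0.23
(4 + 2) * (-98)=-588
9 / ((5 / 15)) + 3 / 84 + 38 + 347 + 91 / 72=208303 / 504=413.30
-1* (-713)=713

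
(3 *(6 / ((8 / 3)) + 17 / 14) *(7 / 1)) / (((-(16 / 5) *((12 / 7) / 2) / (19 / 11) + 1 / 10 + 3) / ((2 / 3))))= 64505 / 2011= 32.08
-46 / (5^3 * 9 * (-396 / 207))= 529 / 24750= 0.02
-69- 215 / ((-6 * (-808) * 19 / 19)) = -334727 / 4848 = -69.04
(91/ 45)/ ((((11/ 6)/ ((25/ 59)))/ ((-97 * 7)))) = -617890/ 1947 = -317.35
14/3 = 4.67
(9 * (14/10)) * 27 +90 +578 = 5041/5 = 1008.20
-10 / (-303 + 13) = 1 / 29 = 0.03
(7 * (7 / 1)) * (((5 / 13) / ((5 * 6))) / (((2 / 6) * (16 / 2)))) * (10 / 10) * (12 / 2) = 147 / 104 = 1.41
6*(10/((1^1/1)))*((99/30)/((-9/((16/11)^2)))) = -512/11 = -46.55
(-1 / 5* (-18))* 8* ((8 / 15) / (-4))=-96 / 25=-3.84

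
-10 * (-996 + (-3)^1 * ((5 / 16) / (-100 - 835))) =9959.99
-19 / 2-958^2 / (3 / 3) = -1835547 / 2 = -917773.50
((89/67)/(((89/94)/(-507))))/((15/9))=-142974/335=-426.79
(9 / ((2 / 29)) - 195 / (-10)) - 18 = 132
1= 1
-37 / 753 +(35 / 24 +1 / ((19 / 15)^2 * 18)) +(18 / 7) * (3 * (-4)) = -447748621 / 15222648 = -29.41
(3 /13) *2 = 6 /13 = 0.46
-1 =-1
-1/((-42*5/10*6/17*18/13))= 221/2268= 0.10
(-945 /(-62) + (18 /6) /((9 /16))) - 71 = -9379 /186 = -50.42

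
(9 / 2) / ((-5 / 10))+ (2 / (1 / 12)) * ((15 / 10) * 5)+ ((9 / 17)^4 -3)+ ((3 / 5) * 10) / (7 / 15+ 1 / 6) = 281757471 / 1586899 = 177.55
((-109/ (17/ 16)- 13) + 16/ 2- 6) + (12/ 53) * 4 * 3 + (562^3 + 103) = 159931392436/ 901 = 177504320.13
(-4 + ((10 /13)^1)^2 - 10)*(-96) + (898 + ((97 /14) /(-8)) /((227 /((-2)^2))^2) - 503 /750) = 99874497795829 /45719105250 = 2184.52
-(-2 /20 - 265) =2651 /10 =265.10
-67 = -67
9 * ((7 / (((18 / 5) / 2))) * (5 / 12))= 175 / 12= 14.58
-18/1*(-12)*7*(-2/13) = -3024/13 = -232.62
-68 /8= -17 /2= -8.50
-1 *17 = -17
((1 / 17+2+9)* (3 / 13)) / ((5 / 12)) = 6768 / 1105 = 6.12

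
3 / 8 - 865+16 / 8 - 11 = -6989 / 8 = -873.62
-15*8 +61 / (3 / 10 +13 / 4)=-7300 / 71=-102.82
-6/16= -3/8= -0.38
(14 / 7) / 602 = 1 / 301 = 0.00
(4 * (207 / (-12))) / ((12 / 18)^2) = -621 / 4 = -155.25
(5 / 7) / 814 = 5 / 5698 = 0.00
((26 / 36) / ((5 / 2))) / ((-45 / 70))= -182 / 405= -0.45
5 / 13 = 0.38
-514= -514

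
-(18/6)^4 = -81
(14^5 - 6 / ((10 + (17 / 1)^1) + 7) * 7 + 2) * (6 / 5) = 645389.72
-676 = -676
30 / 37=0.81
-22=-22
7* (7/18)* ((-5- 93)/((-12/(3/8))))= 2401/288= 8.34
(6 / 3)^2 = 4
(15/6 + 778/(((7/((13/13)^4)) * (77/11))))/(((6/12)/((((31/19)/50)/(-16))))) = -55831/744800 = -0.07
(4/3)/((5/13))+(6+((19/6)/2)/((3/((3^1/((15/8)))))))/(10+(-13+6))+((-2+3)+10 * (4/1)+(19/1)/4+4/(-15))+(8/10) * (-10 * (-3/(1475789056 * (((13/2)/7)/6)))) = 118473249137/2312508744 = 51.23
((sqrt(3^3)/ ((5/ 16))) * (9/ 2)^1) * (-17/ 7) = -3672 * sqrt(3)/ 35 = -181.72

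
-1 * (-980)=980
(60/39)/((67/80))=1600/871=1.84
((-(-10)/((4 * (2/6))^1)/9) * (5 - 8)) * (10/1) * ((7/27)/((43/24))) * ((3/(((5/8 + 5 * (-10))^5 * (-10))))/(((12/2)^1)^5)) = -28672/60285304337158125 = -0.00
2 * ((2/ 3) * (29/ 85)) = 0.45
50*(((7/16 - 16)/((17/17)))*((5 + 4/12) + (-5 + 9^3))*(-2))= 1135025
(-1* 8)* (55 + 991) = -8368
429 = 429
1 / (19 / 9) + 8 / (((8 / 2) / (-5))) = -9.53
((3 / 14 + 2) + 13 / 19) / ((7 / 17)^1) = 13107 / 1862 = 7.04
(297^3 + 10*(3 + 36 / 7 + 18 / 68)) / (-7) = -3117580692 / 833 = -3742593.87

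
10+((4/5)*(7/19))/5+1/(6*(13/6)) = 62589/6175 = 10.14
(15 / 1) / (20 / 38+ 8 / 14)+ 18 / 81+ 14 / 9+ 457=620789 / 1314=472.44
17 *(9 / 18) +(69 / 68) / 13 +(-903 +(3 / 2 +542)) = -310215 / 884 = -350.92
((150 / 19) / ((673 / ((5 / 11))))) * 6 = 4500 / 140657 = 0.03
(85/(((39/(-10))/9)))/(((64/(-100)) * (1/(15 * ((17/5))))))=15631.01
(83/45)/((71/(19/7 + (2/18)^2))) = 128318/1811565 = 0.07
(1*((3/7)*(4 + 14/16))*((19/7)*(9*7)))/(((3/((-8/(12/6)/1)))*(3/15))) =-33345/14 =-2381.79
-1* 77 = -77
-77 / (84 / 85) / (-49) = 935 / 588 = 1.59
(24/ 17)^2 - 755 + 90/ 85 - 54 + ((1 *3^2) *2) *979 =4859839/ 289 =16816.05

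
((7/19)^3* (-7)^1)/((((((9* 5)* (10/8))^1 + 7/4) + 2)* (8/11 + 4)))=-26411/21400080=-0.00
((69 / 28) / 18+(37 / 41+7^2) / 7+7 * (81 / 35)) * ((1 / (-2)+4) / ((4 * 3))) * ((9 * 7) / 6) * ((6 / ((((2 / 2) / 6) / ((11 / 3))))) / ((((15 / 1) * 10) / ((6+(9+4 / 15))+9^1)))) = 5662798141 / 3690000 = 1534.63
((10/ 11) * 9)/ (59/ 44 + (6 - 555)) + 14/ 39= 323318/ 939783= 0.34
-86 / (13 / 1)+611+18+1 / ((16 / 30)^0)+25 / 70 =113521 / 182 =623.74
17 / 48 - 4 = -175 / 48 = -3.65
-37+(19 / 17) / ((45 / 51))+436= 6004 / 15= 400.27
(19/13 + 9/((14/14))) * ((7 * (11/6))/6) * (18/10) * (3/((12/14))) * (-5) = -9163/13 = -704.85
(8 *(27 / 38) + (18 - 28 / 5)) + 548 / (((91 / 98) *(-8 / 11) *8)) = -823483 / 9880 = -83.35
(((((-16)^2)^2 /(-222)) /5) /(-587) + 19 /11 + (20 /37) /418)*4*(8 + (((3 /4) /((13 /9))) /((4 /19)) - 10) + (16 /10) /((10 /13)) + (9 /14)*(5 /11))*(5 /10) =141552431327479 /13631430813000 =10.38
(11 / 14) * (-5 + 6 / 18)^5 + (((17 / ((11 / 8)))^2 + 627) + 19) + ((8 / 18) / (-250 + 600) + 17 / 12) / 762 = -4914885445963 / 5227853400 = -940.13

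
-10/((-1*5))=2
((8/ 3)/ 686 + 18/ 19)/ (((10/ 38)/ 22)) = 409156/ 5145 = 79.52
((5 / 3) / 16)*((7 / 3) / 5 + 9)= 0.99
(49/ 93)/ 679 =0.00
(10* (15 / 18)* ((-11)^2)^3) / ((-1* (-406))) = 44289025 / 1218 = 36362.09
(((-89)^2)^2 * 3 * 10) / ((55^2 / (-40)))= -3011627568 / 121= -24889484.03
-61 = -61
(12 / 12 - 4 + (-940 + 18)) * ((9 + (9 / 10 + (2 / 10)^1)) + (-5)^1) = -9435 / 2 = -4717.50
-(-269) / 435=0.62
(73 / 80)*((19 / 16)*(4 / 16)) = 1387 / 5120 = 0.27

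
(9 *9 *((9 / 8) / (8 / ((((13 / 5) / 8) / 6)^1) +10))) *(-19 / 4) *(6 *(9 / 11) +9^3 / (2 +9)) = -195.38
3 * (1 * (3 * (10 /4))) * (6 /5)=27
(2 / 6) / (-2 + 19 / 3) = 1 / 13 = 0.08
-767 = -767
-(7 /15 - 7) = 98 /15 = 6.53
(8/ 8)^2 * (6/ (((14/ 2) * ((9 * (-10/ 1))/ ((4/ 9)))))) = -4/ 945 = -0.00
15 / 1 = 15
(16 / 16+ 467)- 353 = 115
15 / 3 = 5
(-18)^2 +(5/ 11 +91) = 415.45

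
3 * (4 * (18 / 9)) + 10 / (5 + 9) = 173 / 7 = 24.71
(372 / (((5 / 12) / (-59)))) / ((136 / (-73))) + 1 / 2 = 4806697 / 170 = 28274.69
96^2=9216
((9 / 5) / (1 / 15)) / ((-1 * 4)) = -27 / 4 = -6.75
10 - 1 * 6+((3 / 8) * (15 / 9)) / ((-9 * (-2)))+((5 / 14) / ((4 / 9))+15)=19997 / 1008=19.84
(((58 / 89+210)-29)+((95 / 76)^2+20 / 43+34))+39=15716987 / 61232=256.68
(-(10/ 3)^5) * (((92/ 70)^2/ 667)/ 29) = -368000/ 10013787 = -0.04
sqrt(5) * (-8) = -8 * sqrt(5) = -17.89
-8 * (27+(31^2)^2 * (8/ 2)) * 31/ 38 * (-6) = 2748418584/ 19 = 144653609.68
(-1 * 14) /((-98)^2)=-0.00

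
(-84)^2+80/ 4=7076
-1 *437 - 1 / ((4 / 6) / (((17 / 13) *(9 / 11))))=-125441 / 286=-438.60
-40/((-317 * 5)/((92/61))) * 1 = 736/19337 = 0.04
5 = 5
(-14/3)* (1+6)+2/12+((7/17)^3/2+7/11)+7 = -1341819/54043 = -24.83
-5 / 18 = -0.28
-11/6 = -1.83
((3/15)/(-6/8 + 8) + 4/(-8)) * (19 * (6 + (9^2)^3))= -1383356541/290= -4770194.97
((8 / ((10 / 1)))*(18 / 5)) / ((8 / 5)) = 9 / 5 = 1.80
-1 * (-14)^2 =-196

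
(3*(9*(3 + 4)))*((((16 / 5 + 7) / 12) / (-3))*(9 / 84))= -459 / 80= -5.74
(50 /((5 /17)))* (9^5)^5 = 122042657907614940090942330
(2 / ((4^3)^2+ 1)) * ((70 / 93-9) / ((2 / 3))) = -767 / 127007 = -0.01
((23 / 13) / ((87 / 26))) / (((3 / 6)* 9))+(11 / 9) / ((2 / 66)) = 40.45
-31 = -31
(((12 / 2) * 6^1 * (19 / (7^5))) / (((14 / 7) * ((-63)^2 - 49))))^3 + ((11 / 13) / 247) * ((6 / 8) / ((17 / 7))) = 2064385513652090636389857 / 1951317957293710341766976000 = 0.00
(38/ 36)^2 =361/ 324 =1.11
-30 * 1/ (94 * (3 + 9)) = -5/ 188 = -0.03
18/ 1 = 18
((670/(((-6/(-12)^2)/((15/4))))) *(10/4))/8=-75375/4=-18843.75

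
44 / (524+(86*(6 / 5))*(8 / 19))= 0.08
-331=-331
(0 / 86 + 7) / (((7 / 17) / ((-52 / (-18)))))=442 / 9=49.11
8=8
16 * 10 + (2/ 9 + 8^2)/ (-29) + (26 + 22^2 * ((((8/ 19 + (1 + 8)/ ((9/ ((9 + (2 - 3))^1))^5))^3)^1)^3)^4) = 10093273961345728487204068125774530117608471759938369411079165695438220933825156951778869124522112759387952831499421042410725005483705259212897375361941448459387681076566329971203278390616083501166670619836436840032/ 80993280827403273055997790135587536692583558087553439971943867893452599473455455438593857533813913565446657755131712891971749645446313638360817197206443455219121034727412046192822506989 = 124618657970585251004724400000.00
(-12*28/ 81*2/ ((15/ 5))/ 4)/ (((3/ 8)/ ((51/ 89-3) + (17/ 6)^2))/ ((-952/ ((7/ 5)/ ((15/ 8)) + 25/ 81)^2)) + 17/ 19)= -68163723600000/ 88207923643621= -0.77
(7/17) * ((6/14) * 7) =21/17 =1.24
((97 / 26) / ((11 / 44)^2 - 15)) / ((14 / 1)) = -388 / 21749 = -0.02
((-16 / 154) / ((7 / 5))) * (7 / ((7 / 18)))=-720 / 539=-1.34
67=67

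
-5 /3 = -1.67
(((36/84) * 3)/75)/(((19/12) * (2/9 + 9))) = 324/275975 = 0.00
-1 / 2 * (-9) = 4.50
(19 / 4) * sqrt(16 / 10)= 19 * sqrt(10) / 10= 6.01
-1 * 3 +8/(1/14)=109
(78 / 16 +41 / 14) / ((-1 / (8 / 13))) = -437 / 91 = -4.80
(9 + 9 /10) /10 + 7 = 799 /100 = 7.99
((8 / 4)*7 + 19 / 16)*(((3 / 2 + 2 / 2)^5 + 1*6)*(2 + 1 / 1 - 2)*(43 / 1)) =34659333 / 512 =67694.01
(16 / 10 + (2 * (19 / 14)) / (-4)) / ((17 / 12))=387 / 595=0.65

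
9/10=0.90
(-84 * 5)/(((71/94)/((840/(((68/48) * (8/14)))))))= -696427200/1207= -576990.22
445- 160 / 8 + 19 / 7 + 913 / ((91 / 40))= 75442 / 91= 829.03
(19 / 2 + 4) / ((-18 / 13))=-39 / 4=-9.75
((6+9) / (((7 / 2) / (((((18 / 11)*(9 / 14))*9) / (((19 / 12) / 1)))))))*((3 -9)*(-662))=1042411680 / 10241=101788.08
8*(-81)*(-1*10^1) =6480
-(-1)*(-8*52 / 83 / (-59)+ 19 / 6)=95539 / 29382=3.25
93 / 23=4.04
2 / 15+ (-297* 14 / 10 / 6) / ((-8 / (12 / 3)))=2087 / 60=34.78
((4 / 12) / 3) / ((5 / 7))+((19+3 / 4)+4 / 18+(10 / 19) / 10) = 69017 / 3420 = 20.18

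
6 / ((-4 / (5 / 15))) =-1 / 2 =-0.50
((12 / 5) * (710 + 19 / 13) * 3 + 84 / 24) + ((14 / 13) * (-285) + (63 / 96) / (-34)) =26215799 / 5440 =4819.08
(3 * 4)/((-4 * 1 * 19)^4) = 3/8340544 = 0.00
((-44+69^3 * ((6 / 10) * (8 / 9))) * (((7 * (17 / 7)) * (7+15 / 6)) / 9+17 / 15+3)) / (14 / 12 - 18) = -1740222548 / 7575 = -229732.35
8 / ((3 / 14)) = 112 / 3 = 37.33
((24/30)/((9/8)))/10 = 16/225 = 0.07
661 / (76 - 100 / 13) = 8593 / 888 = 9.68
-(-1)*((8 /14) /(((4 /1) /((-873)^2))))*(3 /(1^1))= 2286387 /7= 326626.71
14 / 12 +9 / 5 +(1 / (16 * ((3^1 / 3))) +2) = 1207 / 240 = 5.03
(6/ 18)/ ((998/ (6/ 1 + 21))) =9/ 998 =0.01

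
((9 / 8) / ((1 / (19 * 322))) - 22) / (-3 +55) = 2111 / 16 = 131.94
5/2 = 2.50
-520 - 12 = -532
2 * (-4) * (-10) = 80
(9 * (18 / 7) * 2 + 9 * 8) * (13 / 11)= 10764 / 77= 139.79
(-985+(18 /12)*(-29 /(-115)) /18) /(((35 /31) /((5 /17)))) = -42137401 /164220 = -256.59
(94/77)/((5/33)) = 8.06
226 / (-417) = -226 / 417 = -0.54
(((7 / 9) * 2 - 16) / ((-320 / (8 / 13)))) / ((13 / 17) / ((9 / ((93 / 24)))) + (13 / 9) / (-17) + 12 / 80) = 170 / 2413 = 0.07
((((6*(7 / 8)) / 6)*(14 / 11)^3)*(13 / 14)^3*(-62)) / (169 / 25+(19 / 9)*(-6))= 35756175 / 2358532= 15.16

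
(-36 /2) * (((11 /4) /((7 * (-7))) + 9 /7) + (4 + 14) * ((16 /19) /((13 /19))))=-536229 /1274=-420.90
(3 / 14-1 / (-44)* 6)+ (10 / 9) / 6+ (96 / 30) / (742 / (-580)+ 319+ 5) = 106187458 / 194571531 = 0.55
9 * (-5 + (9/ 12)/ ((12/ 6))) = -41.62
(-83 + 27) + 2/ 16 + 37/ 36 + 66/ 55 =-19313/ 360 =-53.65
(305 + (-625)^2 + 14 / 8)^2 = 152827633158.06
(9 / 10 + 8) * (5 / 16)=89 / 32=2.78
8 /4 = 2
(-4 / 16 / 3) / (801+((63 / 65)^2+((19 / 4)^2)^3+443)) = -4326400 / 660939811947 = -0.00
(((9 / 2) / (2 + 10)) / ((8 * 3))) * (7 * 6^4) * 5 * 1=2835 / 4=708.75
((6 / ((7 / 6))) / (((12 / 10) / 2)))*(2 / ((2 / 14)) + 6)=171.43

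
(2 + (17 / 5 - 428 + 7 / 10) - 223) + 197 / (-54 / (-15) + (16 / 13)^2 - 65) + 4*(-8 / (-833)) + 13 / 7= -38918258333 / 60217570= -646.29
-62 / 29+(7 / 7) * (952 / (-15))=-28538 / 435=-65.60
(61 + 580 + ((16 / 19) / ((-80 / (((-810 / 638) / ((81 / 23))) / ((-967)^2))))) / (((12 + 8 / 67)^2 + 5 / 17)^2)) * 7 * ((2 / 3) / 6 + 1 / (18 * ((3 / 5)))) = 914.02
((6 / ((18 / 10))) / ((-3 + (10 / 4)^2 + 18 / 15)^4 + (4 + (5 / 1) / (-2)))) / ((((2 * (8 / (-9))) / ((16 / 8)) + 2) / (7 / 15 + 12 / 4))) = 1664000 / 62982241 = 0.03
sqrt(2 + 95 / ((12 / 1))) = sqrt(357) / 6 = 3.15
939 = 939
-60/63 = -0.95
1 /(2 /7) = 7 /2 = 3.50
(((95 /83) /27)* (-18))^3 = -0.44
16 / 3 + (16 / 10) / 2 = 92 / 15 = 6.13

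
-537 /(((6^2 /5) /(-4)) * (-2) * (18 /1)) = -895 /108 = -8.29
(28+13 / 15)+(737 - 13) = 11293 / 15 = 752.87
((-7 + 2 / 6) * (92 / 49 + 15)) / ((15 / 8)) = -26464 / 441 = -60.01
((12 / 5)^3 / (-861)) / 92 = -144 / 825125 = -0.00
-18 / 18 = -1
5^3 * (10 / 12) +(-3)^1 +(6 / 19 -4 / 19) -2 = 11317 / 114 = 99.27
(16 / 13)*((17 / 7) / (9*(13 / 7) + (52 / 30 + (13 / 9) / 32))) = 391680 / 2423291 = 0.16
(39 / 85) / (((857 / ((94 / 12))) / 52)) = 15886 / 72845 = 0.22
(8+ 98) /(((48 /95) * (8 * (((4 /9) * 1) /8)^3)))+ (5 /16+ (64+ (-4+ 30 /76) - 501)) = 46359341 /304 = 152497.83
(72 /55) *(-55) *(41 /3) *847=-833448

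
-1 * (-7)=7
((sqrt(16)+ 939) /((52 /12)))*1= 2829 /13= 217.62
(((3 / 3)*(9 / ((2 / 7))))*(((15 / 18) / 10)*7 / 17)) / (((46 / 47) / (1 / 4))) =6909 / 25024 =0.28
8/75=0.11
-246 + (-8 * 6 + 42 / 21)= -292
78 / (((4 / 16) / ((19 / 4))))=1482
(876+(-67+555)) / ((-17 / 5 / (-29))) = 197780 / 17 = 11634.12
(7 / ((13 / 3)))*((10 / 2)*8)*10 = 8400 / 13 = 646.15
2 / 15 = 0.13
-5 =-5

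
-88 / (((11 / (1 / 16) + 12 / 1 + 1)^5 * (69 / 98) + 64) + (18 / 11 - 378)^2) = -21296 / 41091099712937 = -0.00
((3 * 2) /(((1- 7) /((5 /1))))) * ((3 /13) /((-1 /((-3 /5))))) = -9 /13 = -0.69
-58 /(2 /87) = -2523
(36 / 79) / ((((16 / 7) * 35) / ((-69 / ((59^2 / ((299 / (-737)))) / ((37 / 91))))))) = 528471 / 28374396820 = 0.00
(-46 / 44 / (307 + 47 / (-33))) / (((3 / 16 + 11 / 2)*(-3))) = 46 / 229411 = 0.00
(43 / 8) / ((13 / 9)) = 387 / 104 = 3.72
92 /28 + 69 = 506 /7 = 72.29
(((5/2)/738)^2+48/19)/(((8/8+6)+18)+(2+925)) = 104572123/39406082688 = 0.00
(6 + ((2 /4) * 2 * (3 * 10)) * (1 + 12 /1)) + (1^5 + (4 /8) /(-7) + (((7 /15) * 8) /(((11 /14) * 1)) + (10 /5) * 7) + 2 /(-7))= 959561 /2310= 415.39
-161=-161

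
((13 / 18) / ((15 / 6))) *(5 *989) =12857 / 9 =1428.56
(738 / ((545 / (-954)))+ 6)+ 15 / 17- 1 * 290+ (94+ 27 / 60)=-54867559 / 37060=-1480.51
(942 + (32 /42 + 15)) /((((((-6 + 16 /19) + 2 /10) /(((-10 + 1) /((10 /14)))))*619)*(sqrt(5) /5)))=382147*sqrt(5) /97183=8.79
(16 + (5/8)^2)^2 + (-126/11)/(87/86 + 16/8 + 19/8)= 22251936559/83488768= 266.53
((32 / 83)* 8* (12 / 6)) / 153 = 512 / 12699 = 0.04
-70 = -70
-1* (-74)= 74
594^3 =209584584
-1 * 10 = -10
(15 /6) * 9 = 45 /2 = 22.50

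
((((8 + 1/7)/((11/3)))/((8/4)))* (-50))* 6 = -25650/77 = -333.12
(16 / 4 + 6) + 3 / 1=13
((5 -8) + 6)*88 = 264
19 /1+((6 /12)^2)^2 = 305 /16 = 19.06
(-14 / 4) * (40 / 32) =-35 / 8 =-4.38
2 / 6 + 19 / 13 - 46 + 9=-1373 / 39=-35.21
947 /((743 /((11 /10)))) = 10417 /7430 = 1.40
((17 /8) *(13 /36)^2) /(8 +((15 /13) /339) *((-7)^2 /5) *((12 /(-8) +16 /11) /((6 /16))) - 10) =-46424807 /335750400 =-0.14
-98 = -98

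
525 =525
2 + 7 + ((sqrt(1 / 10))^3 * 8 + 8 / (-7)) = 2 * sqrt(10) / 25 + 55 / 7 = 8.11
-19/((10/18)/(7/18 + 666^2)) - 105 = -30339467/2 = -15169733.50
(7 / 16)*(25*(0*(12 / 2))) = 0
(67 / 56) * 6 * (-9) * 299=-540891 / 28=-19317.54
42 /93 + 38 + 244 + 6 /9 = 283.12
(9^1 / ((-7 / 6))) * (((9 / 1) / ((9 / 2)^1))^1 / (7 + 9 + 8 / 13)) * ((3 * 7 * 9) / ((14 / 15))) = -5265 / 28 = -188.04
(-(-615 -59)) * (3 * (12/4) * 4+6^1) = 28308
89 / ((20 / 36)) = 801 / 5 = 160.20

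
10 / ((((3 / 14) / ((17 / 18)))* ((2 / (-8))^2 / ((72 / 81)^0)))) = 19040 / 27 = 705.19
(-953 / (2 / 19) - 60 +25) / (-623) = 18177 / 1246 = 14.59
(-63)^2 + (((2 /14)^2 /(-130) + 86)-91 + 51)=25575549 /6370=4015.00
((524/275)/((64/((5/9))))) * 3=131/2640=0.05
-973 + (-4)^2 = -957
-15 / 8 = -1.88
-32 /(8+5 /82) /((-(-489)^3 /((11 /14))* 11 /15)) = -0.00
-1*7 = -7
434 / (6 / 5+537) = 2170 / 2691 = 0.81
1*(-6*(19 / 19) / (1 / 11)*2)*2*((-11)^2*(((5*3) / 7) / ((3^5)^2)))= -53240 / 45927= -1.16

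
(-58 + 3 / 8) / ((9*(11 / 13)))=-5993 / 792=-7.57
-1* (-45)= 45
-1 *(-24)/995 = 24/995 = 0.02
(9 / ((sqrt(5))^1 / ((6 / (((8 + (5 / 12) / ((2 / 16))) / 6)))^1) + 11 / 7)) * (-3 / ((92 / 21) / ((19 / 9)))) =-67191201 / 6486713 + 26921727 * sqrt(5) / 12973426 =-5.72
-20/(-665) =4/133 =0.03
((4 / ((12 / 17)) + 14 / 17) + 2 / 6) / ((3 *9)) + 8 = 3788 / 459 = 8.25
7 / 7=1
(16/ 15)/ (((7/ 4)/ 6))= 128/ 35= 3.66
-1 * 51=-51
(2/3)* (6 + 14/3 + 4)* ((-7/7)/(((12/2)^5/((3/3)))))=-11/8748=-0.00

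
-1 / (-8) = 1 / 8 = 0.12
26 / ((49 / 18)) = 468 / 49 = 9.55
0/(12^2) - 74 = -74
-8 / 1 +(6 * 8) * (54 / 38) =60.21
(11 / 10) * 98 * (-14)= -7546 / 5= -1509.20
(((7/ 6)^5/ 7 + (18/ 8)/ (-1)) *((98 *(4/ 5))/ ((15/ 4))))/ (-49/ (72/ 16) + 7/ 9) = 21133/ 5265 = 4.01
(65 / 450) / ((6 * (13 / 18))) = 1 / 30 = 0.03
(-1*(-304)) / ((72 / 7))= 266 / 9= 29.56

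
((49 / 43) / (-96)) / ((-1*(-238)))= -7 / 140352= -0.00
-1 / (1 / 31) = -31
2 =2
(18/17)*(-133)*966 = -2312604/17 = -136035.53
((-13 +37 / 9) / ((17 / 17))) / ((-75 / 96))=512 / 45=11.38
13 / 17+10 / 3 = 209 / 51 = 4.10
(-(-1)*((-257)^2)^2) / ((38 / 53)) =231210931253 / 38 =6084498190.87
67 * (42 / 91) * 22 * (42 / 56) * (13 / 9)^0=6633 / 13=510.23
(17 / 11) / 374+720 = 720.00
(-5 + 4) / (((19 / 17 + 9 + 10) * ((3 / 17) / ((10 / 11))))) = -1445 / 5643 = -0.26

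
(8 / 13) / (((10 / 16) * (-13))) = -64 / 845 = -0.08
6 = 6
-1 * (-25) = 25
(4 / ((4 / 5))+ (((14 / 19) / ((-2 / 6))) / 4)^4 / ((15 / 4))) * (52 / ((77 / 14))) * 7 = 2383640714 / 7167655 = 332.56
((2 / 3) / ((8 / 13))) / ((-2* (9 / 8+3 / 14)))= -91 / 225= -0.40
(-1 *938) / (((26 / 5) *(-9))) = 2345 / 117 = 20.04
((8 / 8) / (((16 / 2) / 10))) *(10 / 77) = 25 / 154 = 0.16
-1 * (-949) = 949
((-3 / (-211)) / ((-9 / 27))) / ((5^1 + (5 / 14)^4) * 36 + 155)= -0.00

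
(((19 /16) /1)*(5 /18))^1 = 0.33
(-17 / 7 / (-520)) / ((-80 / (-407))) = 6919 / 291200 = 0.02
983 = 983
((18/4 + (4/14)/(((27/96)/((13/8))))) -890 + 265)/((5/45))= -77975/14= -5569.64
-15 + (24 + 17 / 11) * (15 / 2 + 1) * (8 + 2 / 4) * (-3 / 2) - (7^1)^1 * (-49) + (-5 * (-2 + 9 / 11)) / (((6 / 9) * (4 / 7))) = -106699 / 44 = -2424.98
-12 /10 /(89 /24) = -144 /445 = -0.32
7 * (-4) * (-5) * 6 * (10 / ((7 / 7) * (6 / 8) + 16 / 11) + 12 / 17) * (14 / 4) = 15411.38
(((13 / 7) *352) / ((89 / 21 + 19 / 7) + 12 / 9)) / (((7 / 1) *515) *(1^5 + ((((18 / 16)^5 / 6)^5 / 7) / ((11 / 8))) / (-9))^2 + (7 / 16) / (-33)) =10212608066259016866677798689813206670600742627180544 / 466614049345651983215875242078900616110034113424035377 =0.02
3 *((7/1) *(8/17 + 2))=882/17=51.88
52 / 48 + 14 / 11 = 311 / 132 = 2.36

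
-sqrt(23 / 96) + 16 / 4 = 4 - sqrt(138) / 24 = 3.51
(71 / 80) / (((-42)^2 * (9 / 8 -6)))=-71 / 687960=-0.00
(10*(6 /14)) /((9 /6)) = 20 /7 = 2.86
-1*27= -27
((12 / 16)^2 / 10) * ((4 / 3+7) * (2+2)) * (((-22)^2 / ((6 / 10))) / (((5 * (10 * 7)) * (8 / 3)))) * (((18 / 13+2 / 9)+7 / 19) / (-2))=-531311 / 331968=-1.60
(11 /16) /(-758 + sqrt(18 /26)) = -54197 /59754584 -33 * sqrt(13) /119509168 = -0.00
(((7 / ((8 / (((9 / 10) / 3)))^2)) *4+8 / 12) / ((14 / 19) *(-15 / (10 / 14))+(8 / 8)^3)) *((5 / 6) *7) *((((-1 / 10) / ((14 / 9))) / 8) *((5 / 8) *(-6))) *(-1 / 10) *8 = 193173 / 28160000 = 0.01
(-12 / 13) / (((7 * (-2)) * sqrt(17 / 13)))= 6 * sqrt(221) / 1547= 0.06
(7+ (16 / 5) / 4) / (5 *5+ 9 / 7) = 273 / 920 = 0.30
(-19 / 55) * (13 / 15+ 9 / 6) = -1349 / 1650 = -0.82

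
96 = 96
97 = 97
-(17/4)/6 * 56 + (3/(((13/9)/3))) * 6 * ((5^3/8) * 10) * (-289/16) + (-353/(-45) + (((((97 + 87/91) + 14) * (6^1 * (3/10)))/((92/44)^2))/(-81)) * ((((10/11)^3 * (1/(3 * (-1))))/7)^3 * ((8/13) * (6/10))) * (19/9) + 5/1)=-5721231593111543612354761/54211114316022824160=-105536.14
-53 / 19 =-2.79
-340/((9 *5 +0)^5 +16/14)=-2380/1291696883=-0.00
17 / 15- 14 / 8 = -0.62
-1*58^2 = -3364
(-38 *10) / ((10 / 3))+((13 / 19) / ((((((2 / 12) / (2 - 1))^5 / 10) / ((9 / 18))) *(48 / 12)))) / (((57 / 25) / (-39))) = -41108154 / 361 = -113873.00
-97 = -97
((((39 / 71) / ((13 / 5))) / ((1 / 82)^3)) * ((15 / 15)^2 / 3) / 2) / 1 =19414.37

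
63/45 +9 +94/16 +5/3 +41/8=346/15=23.07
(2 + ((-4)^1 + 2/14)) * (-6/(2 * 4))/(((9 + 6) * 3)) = 13/420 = 0.03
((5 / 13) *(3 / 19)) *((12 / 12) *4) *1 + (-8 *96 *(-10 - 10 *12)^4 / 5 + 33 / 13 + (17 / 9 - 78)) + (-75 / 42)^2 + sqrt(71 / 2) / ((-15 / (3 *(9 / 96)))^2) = -43869696070.14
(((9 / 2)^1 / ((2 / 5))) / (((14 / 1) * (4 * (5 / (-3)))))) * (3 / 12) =-27 / 896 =-0.03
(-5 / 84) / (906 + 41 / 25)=-0.00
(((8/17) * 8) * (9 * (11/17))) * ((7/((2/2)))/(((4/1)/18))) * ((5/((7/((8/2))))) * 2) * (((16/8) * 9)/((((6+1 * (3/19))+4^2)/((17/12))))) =32503680/7157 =4541.52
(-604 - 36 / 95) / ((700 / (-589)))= 444974 / 875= 508.54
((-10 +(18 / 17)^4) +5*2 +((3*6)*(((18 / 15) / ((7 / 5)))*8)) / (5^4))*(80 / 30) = 1417152384 / 365404375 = 3.88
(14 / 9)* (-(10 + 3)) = -20.22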